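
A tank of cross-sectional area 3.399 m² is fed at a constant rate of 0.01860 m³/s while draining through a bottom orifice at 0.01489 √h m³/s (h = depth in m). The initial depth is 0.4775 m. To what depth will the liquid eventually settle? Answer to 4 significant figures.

1.560 m

Level balance: A dh/dt = 0.01860 − 0.01489 √h. Setting dh/dt = 0:
Q_in = 0.01489 √h_ss ⇒ √h_ss = 0.01860/0.01489 = 1.24916.
h_ss = 1.24916² = 1.56040 m. (Since h₀ = 0.4775 m < h_ss, the level will rise toward this value.)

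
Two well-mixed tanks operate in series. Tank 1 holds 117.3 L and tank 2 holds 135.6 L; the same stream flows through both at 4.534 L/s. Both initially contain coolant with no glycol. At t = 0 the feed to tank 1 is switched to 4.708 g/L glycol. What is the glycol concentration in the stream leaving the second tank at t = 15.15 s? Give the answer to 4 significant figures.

0.4894 g/L

Species balance on tank i: dCᵢ/dt = (Cᵢ₋₁ − Cᵢ)/τᵢ with τᵢ = Vᵢ/Q.
τ₁ = 117.3/4.534 = 25.8712 s; τ₂ = 135.6/4.534 = 29.9074 s.
Tank 1: C₁ = C_in(1 − e^(−t/τ₁)). Tank 2 (τ₁ ≠ τ₂): C₂ = C_in[1 − (τ₁ e^(−t/τ₁) − τ₂ e^(−t/τ₂))/(τ₁ − τ₂)].
At t = 15.15: e^(−t/τ₁) = 0.556775, e^(−t/τ₂) = 0.602562.
C₂ = 4.708·[1 − (25.8712·0.556775 − 29.9074·0.602562)/(-4.03617)] = 4.708·0.103951 = 0.489401 g/L.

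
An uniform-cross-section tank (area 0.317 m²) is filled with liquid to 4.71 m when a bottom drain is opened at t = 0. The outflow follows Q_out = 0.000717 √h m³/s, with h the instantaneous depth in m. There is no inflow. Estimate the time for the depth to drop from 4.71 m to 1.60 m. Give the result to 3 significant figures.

Volume balance on the tank: A dh/dt = −0.000717 √h.
Separate and integrate: 2(√h − √h₀) = −(0.000717/A) t.
t = 2A(√h₀ − √h)/0.000717 = 2·0.317·(√4.71 − √1.60)/0.000717
  = 0.63400 × (2.1703 − 1.2649) / 0.000717 = 800.54 s.

801 s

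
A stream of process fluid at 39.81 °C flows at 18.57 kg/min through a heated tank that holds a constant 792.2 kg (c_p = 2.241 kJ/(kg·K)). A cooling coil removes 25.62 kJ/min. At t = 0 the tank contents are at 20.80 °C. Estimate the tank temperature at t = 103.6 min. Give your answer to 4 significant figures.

Heat balance on the well-mixed liquid: M c_p dT/dt = ṁ c_p (T_in − T) − 25.62.
Rearrange: dT/dt = (T_ss − T)/τ with τ = M/ṁ = 42.6602 min and T_ss = T_in − Q̇/(ṁ c_p) = 39.1944 °C.
Solution: T(t) = T_ss + (T₀ − T_ss) e^(−t/τ).
T(103.6) = 39.1944 + (-18.3944)·e^(−103.6/42.6602) = 39.1944 + (-18.3944)·0.0881696 = 37.5725 °C.

37.57 °C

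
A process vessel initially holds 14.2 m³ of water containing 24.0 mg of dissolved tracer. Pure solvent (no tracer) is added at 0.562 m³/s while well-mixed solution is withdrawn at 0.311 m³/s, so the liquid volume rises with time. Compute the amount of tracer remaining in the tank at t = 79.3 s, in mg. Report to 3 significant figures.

Total volume: dV/dt = Q_in − Q_out = 0.25100 m³/s, so V(t) = 14.2 + 0.25100 t and V(79.3) = 34.104 m³.
Solute balance: dm/dt = 0 − Q_out C = −Q_out m/V(t).
Separate: dm/m = −Q_out dt/V(t) ⇒ ln(m/m₀) = −(Q_out/(Q_in−Q_out)) ln(V/V₀).
m = m₀ (V₀/V)^(Q_out/(Q_in−Q_out)) = 24.0 × (14.2/34.104)^(1.2390) = 8.1046 mg.

8.10 mg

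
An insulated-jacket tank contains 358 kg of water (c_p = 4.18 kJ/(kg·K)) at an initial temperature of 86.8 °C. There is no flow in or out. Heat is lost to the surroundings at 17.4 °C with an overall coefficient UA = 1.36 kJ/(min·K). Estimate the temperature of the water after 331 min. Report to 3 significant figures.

Lumped-capacitance energy balance: M c_p dT/dt = UA(T_amb − T).
dT/dt = (T_ss − T)/τ with T_ss = T_amb = 17.400 °C, τ = M c_p/UA = 358·4.18/1.36 = 1100.3 min.
Solution: T(t) = T_ss + (T₀ − T_ss) e^(−t/τ).
T(331) = 17.400 + (69.400)·0.74021 = 68.771 °C.

68.8 °C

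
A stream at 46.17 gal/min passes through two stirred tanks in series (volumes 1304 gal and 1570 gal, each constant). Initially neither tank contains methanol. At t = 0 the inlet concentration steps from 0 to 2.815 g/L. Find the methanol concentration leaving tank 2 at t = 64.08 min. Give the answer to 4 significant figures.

1.718 g/L

Each tank obeys Vᵢ dCᵢ/dt = Q(Cᵢ₋₁ − Cᵢ), so τᵢ = Vᵢ/Q.
τ₁ = 1304/46.17 = 28.2434 min; τ₂ = 1570/46.17 = 34.0048 min.
Solving the cascade with C₁(0)=C₂(0)=0 gives C₂(t) = C_in[1 − (τ₁ e^(−t/τ₁) − τ₂ e^(−t/τ₂))/(τ₁ − τ₂)].
At t = 64.08: e^(−t/τ₁) = 0.103432, e^(−t/τ₂) = 0.151914.
C₂ = 2.815·[1 − (28.2434·0.103432 − 34.0048·0.151914)/(-5.76132)] = 2.815·0.610414 = 1.71831 g/L.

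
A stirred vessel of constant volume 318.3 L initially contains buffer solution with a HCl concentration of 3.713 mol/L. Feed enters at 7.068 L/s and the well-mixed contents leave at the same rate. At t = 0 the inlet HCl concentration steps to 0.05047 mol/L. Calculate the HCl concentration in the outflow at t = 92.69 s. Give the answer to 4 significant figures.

Unsteady species balance (constant V, well mixed): V dC/dt = Q(C_in − C).
Rewrite as dC/dt + C/τ = C_in/τ, τ = V/Q = 45.0340 s.
Integrating: C(t) = C_in + (C₀ − C_in) e^(−t/τ).
C(92.69) = 0.05047 + (3.713 − 0.05047)·e^(−92.69/45.0340) = 0.05047 + (3.66253)·0.127680 = 0.518103 mol/L.

0.5181 mol/L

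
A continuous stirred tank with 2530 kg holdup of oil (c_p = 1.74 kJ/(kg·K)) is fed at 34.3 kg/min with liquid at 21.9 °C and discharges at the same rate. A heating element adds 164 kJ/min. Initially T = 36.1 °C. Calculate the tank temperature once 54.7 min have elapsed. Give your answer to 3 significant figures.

30.1 °C

M c_p dT/dt = ṁ c_p (T_in − T) + Q̇.
Rearrange: dT/dt = (T_ss − T)/τ with τ = M/ṁ = 73.761 min and T_ss = T_in + Q̇/(ṁ c_p) = 24.648 °C.
This is linear first-order; T(t) = T_ss + (T₀ − T_ss) e^(−t/τ).
T(54.7) = 24.648 + (11.452)·e^(−54.7/73.761) = 24.648 + (11.452)·0.47636 = 30.103 °C.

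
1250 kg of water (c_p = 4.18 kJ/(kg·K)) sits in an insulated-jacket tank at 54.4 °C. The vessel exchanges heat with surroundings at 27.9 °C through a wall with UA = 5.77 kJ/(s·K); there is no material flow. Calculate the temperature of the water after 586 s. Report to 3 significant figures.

41.8 °C

First-law balance (no shaft work): M c_p dT/dt = −UA(T − T_amb).
dT/dt = (T_ss − T)/τ with T_ss = T_amb = 27.900 °C, τ = M c_p/UA = 1250·4.18/5.77 = 905.55 s.
Integrating: T(t) = T_ss + (T₀ − T_ss) e^(−t/τ).
T(586) = 27.900 + (26.500)·0.52355 = 41.774 °C.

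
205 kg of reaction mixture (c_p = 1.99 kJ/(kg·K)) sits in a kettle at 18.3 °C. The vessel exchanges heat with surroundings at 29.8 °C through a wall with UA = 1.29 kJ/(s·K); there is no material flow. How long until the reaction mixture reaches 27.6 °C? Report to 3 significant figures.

523 s

Heat balance on the well-mixed liquid: M c_p dT/dt = −UA(T − T_amb).
τ = M c_p/UA = 316.24 s; T_ss = T_amb = 29.800 °C.
T(t) = T_ss + (T₀ − T_ss)e^(−t/τ); set T = 27.6:
t = −τ ln[(T − T_ss)/(T₀ − T_ss)] = −316.24 · ln(0.19130) = 523.03 s.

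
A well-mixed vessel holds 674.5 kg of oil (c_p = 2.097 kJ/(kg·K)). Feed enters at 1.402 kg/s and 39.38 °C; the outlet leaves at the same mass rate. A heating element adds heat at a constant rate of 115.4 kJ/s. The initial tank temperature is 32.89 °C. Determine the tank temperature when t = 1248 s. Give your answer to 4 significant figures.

75.21 °C

M c_p dT/dt = ṁ c_p (T_in − T) + Q̇.
τ = M/ṁ = 481.098 s; T_ss = T_in + Q̇/(ṁ c_p) = 39.38 + 115.4/(1.402·2.097) = 78.6318 °C.
T approaches T_ss exponentially: T(t) = T_ss + (T₀ − T_ss) e^(−t/τ).
T(1248) = 78.6318 + (-45.7418)·e^(−1248/481.098) = 78.6318 + (-45.7418)·0.0747158 = 75.2141 °C.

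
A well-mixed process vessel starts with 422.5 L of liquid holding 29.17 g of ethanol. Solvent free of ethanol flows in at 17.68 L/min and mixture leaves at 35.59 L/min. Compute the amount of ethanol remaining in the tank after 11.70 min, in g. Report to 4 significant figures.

Total volume: dV/dt = Q_in − Q_out = -17.9100 L/min, so V(t) = 422.5 − 17.9100 t and V(11.70) = 212.953 L.
Species balance (pure solvent in): dm/dt = −Q_out · m/V(t).
Separate: dm/m = −Q_out dt/V(t) ⇒ ln(m/m₀) = −(Q_out/(Q_in−Q_out)) ln(V/V₀).
m = m₀ (V₀/V)^(Q_out/(Q_in−Q_out)) = 29.17 × (422.5/212.953)^(-1.98716) = 7.47604 g.

7.476 g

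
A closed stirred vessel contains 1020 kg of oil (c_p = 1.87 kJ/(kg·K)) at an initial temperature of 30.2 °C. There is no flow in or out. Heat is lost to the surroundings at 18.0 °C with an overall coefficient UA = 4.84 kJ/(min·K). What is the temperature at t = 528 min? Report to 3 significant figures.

First-law balance (no shaft work): M c_p dT/dt = −UA(T − T_amb).
dT/dt = (T_ss − T)/τ with T_ss = T_amb = 18.000 °C, τ = M c_p/UA = 1020·1.87/4.84 = 394.09 min.
Solution: T(t) = T_ss + (T₀ − T_ss) e^(−t/τ).
T(528) = 18.000 + (12.200)·0.26190 = 21.195 °C.

21.2 °C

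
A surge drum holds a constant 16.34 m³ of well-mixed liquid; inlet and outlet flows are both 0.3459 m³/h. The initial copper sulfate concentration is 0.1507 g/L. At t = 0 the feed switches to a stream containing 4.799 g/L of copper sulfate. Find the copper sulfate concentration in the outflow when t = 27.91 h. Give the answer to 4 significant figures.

Unsteady species balance (constant V, well mixed): V dC/dt = Q(C_in − C).
So dC/dt = (C_in − C)/τ with τ = V/Q = 16.34/0.3459 = 47.2391 h.
Solution: C(t) = C_in + (C₀ − C_in) e^(−t/τ).
C(27.91) = 4.799 + (0.1507 − 4.799)·e^(−27.91/47.2391) = 4.799 + (-4.64830)·0.553871 = 2.22444 g/L.

2.224 g/L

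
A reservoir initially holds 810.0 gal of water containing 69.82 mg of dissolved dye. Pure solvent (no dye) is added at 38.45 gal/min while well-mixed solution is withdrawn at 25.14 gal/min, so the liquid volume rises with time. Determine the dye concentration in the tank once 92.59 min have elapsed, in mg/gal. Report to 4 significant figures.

0.005959 mg/gal

Total volume: dV/dt = Q_in − Q_out = 13.3100 gal/min, so V(t) = 810.0 + 13.3100 t and V(92.59) = 2042.37 gal.
Solute balance: dm/dt = 0 − Q_out C = −Q_out m/V(t).
dm/m = −Q_out dt/(V₀ + 13.3100 t); integrating gives ln(m/m₀) = −(Q_out/(Q_in−Q_out)) ln(V/V₀).
m = m₀ (V₀/V)^(Q_out/(Q_in−Q_out)) = 69.82 × (810.0/2042.37)^(1.88881) = 12.1714 mg.
C = m/V = 12.1714/2042.37 = 0.00595945 mg/gal.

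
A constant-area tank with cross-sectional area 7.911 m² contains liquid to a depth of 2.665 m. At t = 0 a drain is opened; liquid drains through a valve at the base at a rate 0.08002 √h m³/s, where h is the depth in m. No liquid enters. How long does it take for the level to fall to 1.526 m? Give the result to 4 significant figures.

78.53 s

With no inflow, A dh/dt = −0.08002 √h.
Separate and integrate: 2(√h − √h₀) = −(0.08002/A) t.
t = 2A(√h₀ − √h)/0.08002 = 2·7.911·(√2.665 − √1.526)/0.08002
  = 15.8220 × (1.63248 − 1.23531) / 0.08002 = 78.5305 s.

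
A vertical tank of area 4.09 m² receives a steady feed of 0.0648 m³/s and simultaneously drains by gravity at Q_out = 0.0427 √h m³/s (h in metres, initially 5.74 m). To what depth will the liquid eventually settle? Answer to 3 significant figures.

A dh/dt = Q_in − 0.0427 √h. Steady state requires inflow = outflow:
Q_in = 0.0427 √h_ss ⇒ √h_ss = 0.0648/0.0427 = 1.5176.
h_ss = 1.5176² = 2.3030 m. (Since h₀ = 5.74 m > h_ss, the level will fall toward this value.)

2.30 m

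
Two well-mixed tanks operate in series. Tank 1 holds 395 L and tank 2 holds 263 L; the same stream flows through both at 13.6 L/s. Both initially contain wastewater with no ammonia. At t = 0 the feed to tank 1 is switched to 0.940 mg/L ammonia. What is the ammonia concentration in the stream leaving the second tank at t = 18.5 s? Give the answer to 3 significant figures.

Time constants: τᵢ = Vᵢ/Q for each well-mixed tank.
τ₁ = 395/13.6 = 29.044 s; τ₂ = 263/13.6 = 19.338 s.
Tank 1: C₁ = C_in(1 − e^(−t/τ₁)). Tank 2 (τ₁ ≠ τ₂): C₂ = C_in[1 − (τ₁ e^(−t/τ₁) − τ₂ e^(−t/τ₂))/(τ₁ − τ₂)].
At t = 18.5: e^(−t/τ₁) = 0.52890, e^(−t/τ₂) = 0.38418.
C₂ = 0.940·[1 − (29.044·0.52890 − 19.338·0.38418)/(9.7059)] = 0.940·0.18276 = 0.17179 mg/L.

0.172 mg/L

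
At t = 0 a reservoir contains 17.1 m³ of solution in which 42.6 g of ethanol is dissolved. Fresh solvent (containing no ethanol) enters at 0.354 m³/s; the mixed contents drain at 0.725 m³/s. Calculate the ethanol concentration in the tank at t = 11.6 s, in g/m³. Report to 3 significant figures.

1.89 g/m³

Let m(t) be the amount of ethanol. Volume: V(t) = V₀ + (Q_in − Q_out) t = 17.1 − 0.37100 t; V(11.6) = 12.796 m³.
Species balance (pure solvent in): dm/dt = −Q_out · m/V(t).
dm/m = −Q_out dt/(V₀ − 0.37100 t); integrating gives ln(m/m₀) = −(Q_out/(Q_in−Q_out)) ln(V/V₀).
m = m₀ (V₀/V)^(Q_out/(Q_in−Q_out)) = 42.6 × (17.1/12.796)^(-1.9542) = 24.175 g.
C = m/V = 24.175/12.796 = 1.8892 g/m³.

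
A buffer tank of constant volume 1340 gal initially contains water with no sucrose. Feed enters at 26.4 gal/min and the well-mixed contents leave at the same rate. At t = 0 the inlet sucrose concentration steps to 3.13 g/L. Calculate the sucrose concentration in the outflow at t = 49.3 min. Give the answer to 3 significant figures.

Accumulation = in − out for the solute gives V dC/dt = Q(C_in − C).
Time constant τ = V/Q = 1340/26.4 = 50.758 min.
Integrating: C(t) = C_in + (C₀ − C_in) e^(−t/τ).
C(49.3) = 3.13 + (0 − 3.13)·e^(−49.3/50.758) = 3.13 + (-3.1300)·0.37860 = 1.9450 g/L.

1.94 g/L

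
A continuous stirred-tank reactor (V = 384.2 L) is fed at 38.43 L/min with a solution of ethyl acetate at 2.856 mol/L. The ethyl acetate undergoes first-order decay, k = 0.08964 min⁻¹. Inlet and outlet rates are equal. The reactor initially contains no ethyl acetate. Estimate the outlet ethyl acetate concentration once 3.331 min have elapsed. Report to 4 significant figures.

Accumulation = in − out − consumed: V dC/dt = Q C_in − Q C − k V C.
This is linear with rate a = Q/V + k = 0.189666 min⁻¹.
C_ss = Q C_in/(Q + kV) = 1.50620 mol/L; C(t) = C_ss + (C₀ − C_ss) e^(−a t).
C(3.331) = 1.50620 + (-1.50620)·e^(−0.189666·3.331) = 1.50620 + (-1.50620)·0.531646 = 0.705433 mol/L.

0.7054 mol/L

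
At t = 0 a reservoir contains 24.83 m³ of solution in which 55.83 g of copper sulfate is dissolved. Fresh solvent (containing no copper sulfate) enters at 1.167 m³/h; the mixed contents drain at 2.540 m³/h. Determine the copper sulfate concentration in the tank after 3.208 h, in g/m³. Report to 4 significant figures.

Let m(t) be the amount of copper sulfate. Volume: V(t) = V₀ + (Q_in − Q_out) t = 24.83 − 1.37300 t; V(3.208) = 20.4254 m³.
Species balance (pure solvent in): dm/dt = −Q_out · m/V(t).
Separate: dm/m = −Q_out dt/V(t) ⇒ ln(m/m₀) = −(Q_out/(Q_in−Q_out)) ln(V/V₀).
m = m₀ (V₀/V)^(Q_out/(Q_in−Q_out)) = 55.83 × (24.83/20.4254)^(-1.84996) = 38.9027 g.
C = m/V = 38.9027/20.4254 = 1.90462 g/m³.

1.905 g/m³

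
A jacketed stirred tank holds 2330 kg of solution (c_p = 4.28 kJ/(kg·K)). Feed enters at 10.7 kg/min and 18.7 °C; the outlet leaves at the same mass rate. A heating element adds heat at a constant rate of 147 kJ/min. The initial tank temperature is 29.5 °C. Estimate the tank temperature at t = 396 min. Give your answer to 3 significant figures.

23.1 °C

Heat balance on the well-mixed liquid: M c_p dT/dt = ṁ c_p (T_in − T) + 147.
Rearrange: dT/dt = (T_ss − T)/τ with τ = M/ṁ = 217.76 min and T_ss = T_in + Q̇/(ṁ c_p) = 21.910 °C.
Integrating: T(t) = T_ss + (T₀ − T_ss) e^(−t/τ).
T(396) = 21.910 + (7.5901)·e^(−396/217.76) = 21.910 + (7.5901)·0.16226 = 23.141 °C.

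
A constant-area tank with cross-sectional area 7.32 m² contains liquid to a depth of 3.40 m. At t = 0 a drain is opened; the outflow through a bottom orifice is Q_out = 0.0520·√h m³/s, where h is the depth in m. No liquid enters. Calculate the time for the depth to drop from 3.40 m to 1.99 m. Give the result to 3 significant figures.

With no inflow, A dh/dt = −0.0520 √h.
This is separable: 2 d(√h)/dt = −0.0520/A, so √h = √h₀ − (0.0520/(2A)) t.
t = 2A(√h₀ − √h)/0.0520 = 2·7.32·(√3.40 − √1.99)/0.0520
  = 14.640 × (1.8439 − 1.4107) / 0.0520 = 121.97 s.

122 s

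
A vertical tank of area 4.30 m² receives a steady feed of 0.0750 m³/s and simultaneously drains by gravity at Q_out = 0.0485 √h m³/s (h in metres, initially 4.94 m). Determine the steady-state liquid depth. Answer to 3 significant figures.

2.39 m

Accumulation of liquid (constant cross-section A): A dh/dt = Q_in − 0.0485 √h. At steady state dh/dt = 0:
Q_in = 0.0485 √h_ss ⇒ √h_ss = 0.0750/0.0485 = 1.5464.
h_ss = 1.5464² = 2.3913 m. (Since h₀ = 4.94 m > h_ss, the level will fall toward this value.)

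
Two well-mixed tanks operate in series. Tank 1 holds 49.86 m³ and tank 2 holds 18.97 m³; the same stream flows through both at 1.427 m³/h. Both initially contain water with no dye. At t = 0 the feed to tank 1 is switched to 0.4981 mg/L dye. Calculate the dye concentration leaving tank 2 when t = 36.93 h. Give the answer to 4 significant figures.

0.2377 mg/L

Species balance on tank i: dCᵢ/dt = (Cᵢ₋₁ − Cᵢ)/τᵢ with τᵢ = Vᵢ/Q.
τ₁ = 49.86/1.427 = 34.9404 h; τ₂ = 18.97/1.427 = 13.2936 h.
Solving the cascade with C₁(0)=C₂(0)=0 gives C₂(t) = C_in[1 − (τ₁ e^(−t/τ₁) − τ₂ e^(−t/τ₂))/(τ₁ − τ₂)].
At t = 36.93: e^(−t/τ₁) = 0.347517, e^(−t/τ₂) = 0.0621612.
C₂ = 0.4981·[1 − (34.9404·0.347517 − 13.2936·0.0621612)/(21.6468)] = 0.4981·0.477242 = 0.237714 mg/L.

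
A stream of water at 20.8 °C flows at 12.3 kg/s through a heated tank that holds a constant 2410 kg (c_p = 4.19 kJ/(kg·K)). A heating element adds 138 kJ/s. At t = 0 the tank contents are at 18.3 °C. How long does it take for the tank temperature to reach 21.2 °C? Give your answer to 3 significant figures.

Energy balance: M c_p dT/dt = ṁ c_p (T_in − T) + 138.
τ = M/ṁ = 195.93 s; T_ss = T_in + Q̇/(ṁ c_p) = 23.478 °C.
T(t) = T_ss + (T₀ − T_ss) e^(−t/τ). Set T = 21.2:
e^(−t/τ) = (21.2 − 23.478)/(18.3 − 23.478) = 0.43990
t = −195.93 · ln(0.43990) = 160.90 s.

161 s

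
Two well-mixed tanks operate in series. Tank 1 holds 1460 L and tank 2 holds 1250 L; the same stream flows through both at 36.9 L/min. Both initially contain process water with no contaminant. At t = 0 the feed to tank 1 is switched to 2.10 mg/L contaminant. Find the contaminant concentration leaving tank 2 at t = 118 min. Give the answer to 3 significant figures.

1.74 mg/L

Time constants: τᵢ = Vᵢ/Q for each well-mixed tank.
τ₁ = 1460/36.9 = 39.566 min; τ₂ = 1250/36.9 = 33.875 min.
Tank 1: C₁ = C_in(1 − e^(−t/τ₁)). Tank 2 (τ₁ ≠ τ₂): C₂ = C_in[1 − (τ₁ e^(−t/τ₁) − τ₂ e^(−t/τ₂))/(τ₁ − τ₂)].
At t = 118: e^(−t/τ₁) = 0.050675, e^(−t/τ₂) = 0.030704.
C₂ = 2.10·[1 − (39.566·0.050675 − 33.875·0.030704)/(5.6911)] = 2.10·0.83045 = 1.7440 mg/L.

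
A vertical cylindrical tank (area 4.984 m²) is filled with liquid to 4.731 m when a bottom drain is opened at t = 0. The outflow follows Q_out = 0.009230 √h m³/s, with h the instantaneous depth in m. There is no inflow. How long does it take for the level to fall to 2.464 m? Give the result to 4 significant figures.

653.8 s

With no inflow, A dh/dt = −0.009230 √h.
This is separable: 2 d(√h)/dt = −0.009230/A, so √h = √h₀ − (0.009230/(2A)) t.
t = 2A(√h₀ − √h)/0.009230 = 2·4.984·(√4.731 − √2.464)/0.009230
  = 9.96800 × (2.17509 − 1.56971) / 0.009230 = 653.776 s.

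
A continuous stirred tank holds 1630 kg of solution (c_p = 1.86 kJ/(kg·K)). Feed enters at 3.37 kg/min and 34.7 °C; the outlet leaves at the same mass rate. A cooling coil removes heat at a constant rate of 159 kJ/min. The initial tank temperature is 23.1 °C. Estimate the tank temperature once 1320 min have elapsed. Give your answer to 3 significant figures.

10.2 °C

Heat balance on the well-mixed liquid: M c_p dT/dt = ṁ c_p (T_in − T) − 159.
τ = M/ṁ = 483.68 min; T_ss = T_in − Q̇/(ṁ c_p) = 34.7 − 159/(3.37·1.86) = 9.3339 °C.
Solution: T(t) = T_ss + (T₀ − T_ss) e^(−t/τ).
T(1320) = 9.3339 + (13.766)·e^(−1320/483.68) = 9.3339 + (13.766)·0.065279 = 10.233 °C.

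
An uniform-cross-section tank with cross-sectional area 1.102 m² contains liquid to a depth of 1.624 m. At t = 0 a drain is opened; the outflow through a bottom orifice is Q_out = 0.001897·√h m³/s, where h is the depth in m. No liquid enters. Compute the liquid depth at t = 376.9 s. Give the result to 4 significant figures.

0.9024 m

A dh/dt = −Q_out = −0.001897 √h.
∫ h^(−1/2) dh = −(0.001897/A) ∫ dt, giving 2√h = 2√h₀ − (0.001897/A) t.
√h = √1.624 − 0.001897·376.9/(2·1.102) = 1.27436 − 0.324401 = 0.949962.
h = 0.949962² = 0.902427 m.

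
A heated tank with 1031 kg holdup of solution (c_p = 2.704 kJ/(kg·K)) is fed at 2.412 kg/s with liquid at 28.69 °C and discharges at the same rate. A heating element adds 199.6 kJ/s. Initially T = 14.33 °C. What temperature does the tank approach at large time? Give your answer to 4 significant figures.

59.29 °C

Unsteady energy balance on the tank contents: M c_p dT/dt = ṁ c_p (T_in − T) + 199.6.
At steady state dT/dt = 0 ⇒ T_ss = T_in + Q̇/(ṁ c_p) = 28.69 + 199.6/(2.412·2.704) = 59.2939 °C.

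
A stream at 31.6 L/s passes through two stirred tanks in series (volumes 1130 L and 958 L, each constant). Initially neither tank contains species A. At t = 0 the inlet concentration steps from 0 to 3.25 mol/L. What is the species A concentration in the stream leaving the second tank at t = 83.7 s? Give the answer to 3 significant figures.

2.34 mol/L

Each tank obeys Vᵢ dCᵢ/dt = Q(Cᵢ₋₁ − Cᵢ), so τᵢ = Vᵢ/Q.
τ₁ = 1130/31.6 = 35.759 s; τ₂ = 958/31.6 = 30.316 s.
Tank 1: C₁ = C_in(1 − e^(−t/τ₁)). Tank 2 (τ₁ ≠ τ₂): C₂ = C_in[1 − (τ₁ e^(−t/τ₁) − τ₂ e^(−t/τ₂))/(τ₁ − τ₂)].
At t = 83.7: e^(−t/τ₁) = 0.096266, e^(−t/τ₂) = 0.063236.
C₂ = 3.25·[1 − (35.759·0.096266 − 30.316·0.063236)/(5.4430)] = 3.25·0.71976 = 2.3392 mol/L.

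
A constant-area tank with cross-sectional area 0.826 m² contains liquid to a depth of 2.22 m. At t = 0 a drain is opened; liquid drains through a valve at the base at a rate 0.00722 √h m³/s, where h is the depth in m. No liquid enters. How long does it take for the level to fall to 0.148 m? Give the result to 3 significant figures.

253 s

Mass balance (ρ constant): A dh/dt = −0.00722 √h.
This is separable: 2 d(√h)/dt = −0.00722/A, so √h = √h₀ − (0.00722/(2A)) t.
t = 2A(√h₀ − √h)/0.00722 = 2·0.826·(√2.22 − √0.148)/0.00722
  = 1.6520 × (1.4900 − 0.38471) / 0.00722 = 252.89 s.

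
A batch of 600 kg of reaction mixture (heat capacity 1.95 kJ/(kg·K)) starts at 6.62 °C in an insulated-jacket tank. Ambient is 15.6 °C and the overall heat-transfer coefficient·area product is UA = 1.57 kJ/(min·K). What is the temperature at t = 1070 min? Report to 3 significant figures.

Unsteady energy balance on the tank contents: M c_p dT/dt = −UA(T − T_amb).
dT/dt = (T_ss − T)/τ with T_ss = T_amb = 15.600 °C, τ = M c_p/UA = 600·1.95/1.57 = 745.22 min.
This is linear first-order; T(t) = T_ss + (T₀ − T_ss) e^(−t/τ).
T(1070) = 15.600 + (-8.9800)·0.23792 = 13.463 °C.

13.5 °C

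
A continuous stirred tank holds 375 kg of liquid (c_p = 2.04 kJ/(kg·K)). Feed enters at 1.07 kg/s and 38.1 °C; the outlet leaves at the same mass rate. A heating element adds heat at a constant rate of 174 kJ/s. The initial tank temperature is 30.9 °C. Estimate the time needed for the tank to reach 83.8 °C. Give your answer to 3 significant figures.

329 s

First-law balance (no shaft work): M c_p dT/dt = ṁ c_p (T_in − T) + 174.
τ = M/ṁ = 350.47 s; T_ss = T_in + Q̇/(ṁ c_p) = 117.81 °C.
T(t) = T_ss + (T₀ − T_ss) e^(−t/τ). Set T = 83.8:
e^(−t/τ) = (83.8 − 117.81)/(30.9 − 117.81) = 0.39135
t = −350.47 · ln(0.39135) = 328.79 s.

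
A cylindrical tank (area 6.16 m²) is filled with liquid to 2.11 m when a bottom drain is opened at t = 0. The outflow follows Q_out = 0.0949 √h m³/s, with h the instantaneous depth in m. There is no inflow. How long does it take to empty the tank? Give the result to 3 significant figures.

189 s

Mass balance (ρ constant): A dh/dt = −0.0949 √h.
Separate and integrate: 2(√h − √h₀) = −(0.0949/A) t.
Set h = 0: 2√h₀ = (0.0949/A) t_empty ⇒ t_empty = 2A√h₀/0.0949.
t_empty = 2·6.16·√2.11/0.0949 = 12.320·1.4526/0.0949 = 188.58 s.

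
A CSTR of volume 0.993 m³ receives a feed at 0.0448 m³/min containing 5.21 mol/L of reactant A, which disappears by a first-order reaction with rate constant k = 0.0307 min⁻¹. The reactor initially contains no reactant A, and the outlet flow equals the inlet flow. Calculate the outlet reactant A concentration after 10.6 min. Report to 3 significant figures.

1.71 mol/L

Species balance: V dC/dt = Q C_in − Q C − k V C.
dC/dt = (Q/V) C_in − (Q/V + k) C; effective rate a = Q/V + k = 0.045116 + 0.0307 = 0.075816 min⁻¹.
C_ss = Q C_in/(Q + kV) = 3.1003 mol/L; C(t) = C_ss + (C₀ − C_ss) e^(−a t).
C(10.6) = 3.1003 + (-3.1003)·e^(−0.075816·10.6) = 3.1003 + (-3.1003)·0.44769 = 1.7123 mol/L.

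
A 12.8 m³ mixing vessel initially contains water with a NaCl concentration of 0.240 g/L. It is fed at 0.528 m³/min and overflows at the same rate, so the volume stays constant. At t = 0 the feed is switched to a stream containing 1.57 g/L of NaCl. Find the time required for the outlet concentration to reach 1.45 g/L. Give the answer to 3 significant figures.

Species balance: V dC/dt = Q(C_in − C) ⇒ τ = V/Q = 24.242 min.
C(t) = C_in + (C₀ − C_in) e^(−t/τ). Set C = 1.45 and solve for t:
e^(−t/τ) = (C − C_in)/(C₀ − C_in) = (1.45 − 1.57)/(0.240 − 1.57) = 0.090226
t = −τ ln(…) = 24.242 × 2.4054 = 58.314 min.

58.3 min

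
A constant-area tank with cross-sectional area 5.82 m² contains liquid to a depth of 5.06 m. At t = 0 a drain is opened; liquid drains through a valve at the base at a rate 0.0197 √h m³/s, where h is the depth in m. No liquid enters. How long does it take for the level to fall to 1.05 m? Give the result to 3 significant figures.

724 s

A dh/dt = −Q_out = −0.0197 √h.
This is separable: 2 d(√h)/dt = −0.0197/A, so √h = √h₀ − (0.0197/(2A)) t.
t = 2A(√h₀ − √h)/0.0197 = 2·5.82·(√5.06 − √1.05)/0.0197
  = 11.640 × (2.2494 − 1.0247) / 0.0197 = 723.66 s.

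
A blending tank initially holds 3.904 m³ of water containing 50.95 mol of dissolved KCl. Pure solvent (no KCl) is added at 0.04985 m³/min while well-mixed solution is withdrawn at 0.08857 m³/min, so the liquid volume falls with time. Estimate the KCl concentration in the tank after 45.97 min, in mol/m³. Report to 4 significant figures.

Total volume: dV/dt = Q_in − Q_out = -0.0387200 m³/min, so V(t) = 3.904 − 0.0387200 t and V(45.97) = 2.12404 m³.
Species balance (pure solvent in): dm/dt = −Q_out · m/V(t).
dm/m = −Q_out dt/(V₀ − 0.0387200 t); integrating gives ln(m/m₀) = −(Q_out/(Q_in−Q_out)) ln(V/V₀).
m = m₀ (V₀/V)^(Q_out/(Q_in−Q_out)) = 50.95 × (3.904/2.12404)^(-2.28745) = 12.6609 mol.
C = m/V = 12.6609/2.12404 = 5.96076 mol/m³.

5.961 mol/m³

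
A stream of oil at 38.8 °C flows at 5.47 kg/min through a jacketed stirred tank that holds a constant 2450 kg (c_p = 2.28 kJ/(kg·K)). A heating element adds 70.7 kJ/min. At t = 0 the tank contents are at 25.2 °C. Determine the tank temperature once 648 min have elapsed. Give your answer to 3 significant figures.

Heat balance on the well-mixed liquid: M c_p dT/dt = ṁ c_p (T_in − T) + 70.7.
τ = M/ṁ = 447.90 min; T_ss = T_in + Q̇/(ṁ c_p) = 38.8 + 70.7/(5.47·2.28) = 44.469 °C.
Solution: T(t) = T_ss + (T₀ − T_ss) e^(−t/τ).
T(648) = 44.469 + (-19.269)·e^(−648/447.90) = 44.469 + (-19.269)·0.23533 = 39.934 °C.

39.9 °C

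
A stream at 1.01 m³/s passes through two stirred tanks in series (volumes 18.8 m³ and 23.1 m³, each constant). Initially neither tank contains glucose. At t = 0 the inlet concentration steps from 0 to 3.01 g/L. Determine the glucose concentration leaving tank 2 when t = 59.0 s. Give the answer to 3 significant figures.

Time constants: τᵢ = Vᵢ/Q for each well-mixed tank.
τ₁ = 18.8/1.01 = 18.614 s; τ₂ = 23.1/1.01 = 22.871 s.
Solving the cascade with C₁(0)=C₂(0)=0 gives C₂(t) = C_in[1 − (τ₁ e^(−t/τ₁) − τ₂ e^(−t/τ₂))/(τ₁ − τ₂)].
At t = 59.0: e^(−t/τ₁) = 0.042017, e^(−t/τ₂) = 0.075800.
C₂ = 3.01·[1 − (18.614·0.042017 − 22.871·0.075800)/(-4.2574)] = 3.01·0.77650 = 2.3373 g/L.

2.34 g/L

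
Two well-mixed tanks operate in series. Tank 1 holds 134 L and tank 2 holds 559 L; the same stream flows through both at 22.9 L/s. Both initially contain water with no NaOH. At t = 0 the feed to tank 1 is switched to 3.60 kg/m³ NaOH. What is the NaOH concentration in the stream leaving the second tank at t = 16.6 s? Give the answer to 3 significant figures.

Species balance on tank i: dCᵢ/dt = (Cᵢ₋₁ − Cᵢ)/τᵢ with τᵢ = Vᵢ/Q.
τ₁ = 134/22.9 = 5.8515 s; τ₂ = 559/22.9 = 24.410 s.
Solving the cascade with C₁(0)=C₂(0)=0 gives C₂(t) = C_in[1 − (τ₁ e^(−t/τ₁) − τ₂ e^(−t/τ₂))/(τ₁ − τ₂)].
At t = 16.6: e^(−t/τ₁) = 0.058609, e^(−t/τ₂) = 0.50660.
C₂ = 3.60·[1 − (5.8515·0.058609 − 24.410·0.50660)/(-18.559)] = 3.60·0.35215 = 1.2677 kg/m³.

1.27 kg/m³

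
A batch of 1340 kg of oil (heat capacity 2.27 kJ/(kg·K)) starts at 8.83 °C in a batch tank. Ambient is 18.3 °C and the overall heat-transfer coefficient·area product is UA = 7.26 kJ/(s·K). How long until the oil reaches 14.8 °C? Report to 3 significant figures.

417 s

Lumped-capacitance energy balance: M c_p dT/dt = UA(T_amb − T).
τ = M c_p/UA = 418.98 s; T_ss = T_amb = 18.300 °C.
T(t) = T_ss + (T₀ − T_ss)e^(−t/τ); set T = 14.8:
t = −τ ln[(T − T_ss)/(T₀ − T_ss)] = −418.98 · ln(0.36959) = 417.04 s.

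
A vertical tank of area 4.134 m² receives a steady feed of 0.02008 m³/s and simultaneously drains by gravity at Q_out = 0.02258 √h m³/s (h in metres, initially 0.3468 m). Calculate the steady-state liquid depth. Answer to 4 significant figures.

Level balance: A dh/dt = 0.02008 − 0.02258 √h. Setting dh/dt = 0:
Q_in = 0.02258 √h_ss ⇒ √h_ss = 0.02008/0.02258 = 0.889283.
h_ss = 0.889283² = 0.790823 m. (Since h₀ = 0.3468 m < h_ss, the level will rise toward this value.)

0.7908 m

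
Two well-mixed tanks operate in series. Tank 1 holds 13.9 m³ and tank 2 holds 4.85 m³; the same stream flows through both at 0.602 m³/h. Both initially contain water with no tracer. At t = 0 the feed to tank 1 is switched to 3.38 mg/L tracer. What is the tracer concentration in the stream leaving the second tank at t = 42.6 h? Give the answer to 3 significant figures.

2.57 mg/L

Time constants: τᵢ = Vᵢ/Q for each well-mixed tank.
τ₁ = 13.9/0.602 = 23.090 h; τ₂ = 4.85/0.602 = 8.0565 h.
Tank 1: C₁ = C_in(1 − e^(−t/τ₁)). Tank 2 (τ₁ ≠ τ₂): C₂ = C_in[1 − (τ₁ e^(−t/τ₁) − τ₂ e^(−t/τ₂))/(τ₁ − τ₂)].
At t = 42.6: e^(−t/τ₁) = 0.15803, e^(−t/τ₂) = 0.0050535.
C₂ = 3.38·[1 − (23.090·0.15803 − 8.0565·0.0050535)/(15.033)] = 3.38·0.75999 = 2.5688 mg/L.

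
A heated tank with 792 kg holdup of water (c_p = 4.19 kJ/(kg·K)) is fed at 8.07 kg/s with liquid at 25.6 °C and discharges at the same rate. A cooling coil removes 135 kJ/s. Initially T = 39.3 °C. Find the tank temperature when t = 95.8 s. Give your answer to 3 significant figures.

M c_p dT/dt = ṁ c_p (T_in − T) − Q̇.
τ = M/ṁ = 98.141 s; T_ss = T_in − Q̇/(ṁ c_p) = 25.6 − 135/(8.07·4.19) = 21.607 °C.
T approaches T_ss exponentially: T(t) = T_ss + (T₀ − T_ss) e^(−t/τ).
T(95.8) = 21.607 + (17.693)·e^(−95.8/98.141) = 21.607 + (17.693)·0.37676 = 28.273 °C.

28.3 °C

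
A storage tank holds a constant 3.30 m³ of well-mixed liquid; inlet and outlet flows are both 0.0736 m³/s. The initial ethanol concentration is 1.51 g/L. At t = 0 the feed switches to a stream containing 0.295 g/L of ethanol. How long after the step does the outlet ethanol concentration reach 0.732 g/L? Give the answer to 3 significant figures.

Species balance: V dC/dt = Q(C_in − C) ⇒ τ = V/Q = 44.837 s.
C(t) = C_in + (C₀ − C_in) e^(−t/τ). Set C = 0.732 and solve for t:
e^(−t/τ) = (C − C_in)/(C₀ − C_in) = (0.732 − 0.295)/(1.51 − 0.295) = 0.35967
t = −τ ln(…) = 44.837 × 1.0226 = 45.849 s.

45.8 s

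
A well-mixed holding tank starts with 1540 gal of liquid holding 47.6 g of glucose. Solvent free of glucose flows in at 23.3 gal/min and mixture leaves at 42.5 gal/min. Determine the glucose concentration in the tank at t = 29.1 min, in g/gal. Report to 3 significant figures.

Total volume: dV/dt = Q_in − Q_out = -19.200 gal/min, so V(t) = 1540 − 19.200 t and V(29.1) = 981.28 gal.
No glucose enters, so dm/dt = −Q_out · (m/V).
dm/m = −Q_out dt/(V₀ − 19.200 t); integrating gives ln(m/m₀) = −(Q_out/(Q_in−Q_out)) ln(V/V₀).
m = m₀ (V₀/V)^(Q_out/(Q_in−Q_out)) = 47.6 × (1540/981.28)^(-2.2135) = 17.553 g.
C = m/V = 17.553/981.28 = 0.017888 g/gal.

0.0179 g/gal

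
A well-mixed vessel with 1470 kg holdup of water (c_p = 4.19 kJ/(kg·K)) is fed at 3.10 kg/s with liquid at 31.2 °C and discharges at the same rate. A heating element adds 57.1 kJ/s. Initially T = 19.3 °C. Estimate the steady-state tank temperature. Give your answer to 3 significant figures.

35.6 °C

M c_p dT/dt = ṁ c_p (T_in − T) + Q̇.
At steady state dT/dt = 0 ⇒ T_ss = T_in + Q̇/(ṁ c_p) = 31.2 + 57.1/(3.10·4.19) = 35.596 °C.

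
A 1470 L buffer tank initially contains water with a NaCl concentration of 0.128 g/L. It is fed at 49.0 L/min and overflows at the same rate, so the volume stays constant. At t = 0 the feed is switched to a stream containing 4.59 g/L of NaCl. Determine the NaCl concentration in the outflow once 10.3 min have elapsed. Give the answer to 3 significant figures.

1.42 g/L

Transient balance on the dissolved component: V dC/dt = Q(C_in − C).
Rewrite as dC/dt + C/τ = C_in/τ, τ = V/Q = 30.000 min.
Solution: C(t) = C_in + (C₀ − C_in) e^(−t/τ).
C(10.3) = 4.59 + (0.128 − 4.59)·e^(−10.3/30.000) = 4.59 + (-4.4620)·0.70940 = 1.4246 g/L.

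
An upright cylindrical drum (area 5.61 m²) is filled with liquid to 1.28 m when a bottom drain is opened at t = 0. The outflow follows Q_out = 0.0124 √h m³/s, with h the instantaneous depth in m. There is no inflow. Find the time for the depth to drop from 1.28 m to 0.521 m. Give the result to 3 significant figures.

371 s

With no inflow, A dh/dt = −0.0124 √h.
∫ h^(−1/2) dh = −(0.0124/A) ∫ dt, giving 2√h = 2√h₀ − (0.0124/A) t.
t = 2A(√h₀ − √h)/0.0124 = 2·5.61·(√1.28 − √0.521)/0.0124
  = 11.220 × (1.1314 − 0.72180) / 0.0124 = 370.59 s.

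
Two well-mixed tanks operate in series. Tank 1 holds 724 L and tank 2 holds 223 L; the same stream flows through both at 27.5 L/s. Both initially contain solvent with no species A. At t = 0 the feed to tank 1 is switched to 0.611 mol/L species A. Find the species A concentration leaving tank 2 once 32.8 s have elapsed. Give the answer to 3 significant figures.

Time constants: τᵢ = Vᵢ/Q for each well-mixed tank.
τ₁ = 724/27.5 = 26.327 s; τ₂ = 223/27.5 = 8.1091 s.
Solving the cascade with C₁(0)=C₂(0)=0 gives C₂(t) = C_in[1 − (τ₁ e^(−t/τ₁) − τ₂ e^(−t/τ₂))/(τ₁ − τ₂)].
At t = 32.8: e^(−t/τ₁) = 0.28769, e^(−t/τ₂) = 0.017512.
C₂ = 0.611·[1 − (26.327·0.28769 − 8.1091·0.017512)/(18.218)] = 0.611·0.59204 = 0.36174 mol/L.

0.362 mol/L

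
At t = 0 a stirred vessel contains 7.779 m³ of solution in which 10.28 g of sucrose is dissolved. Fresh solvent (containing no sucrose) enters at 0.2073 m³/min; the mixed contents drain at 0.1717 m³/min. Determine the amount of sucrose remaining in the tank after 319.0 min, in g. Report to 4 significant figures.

Total volume: dV/dt = Q_in − Q_out = 0.0356000 m³/min, so V(t) = 7.779 + 0.0356000 t and V(319.0) = 19.1354 m³.
No sucrose enters, so dm/dt = −Q_out · (m/V).
dm/m = −Q_out dt/(V₀ + 0.0356000 t); integrating gives ln(m/m₀) = −(Q_out/(Q_in−Q_out)) ln(V/V₀).
m = m₀ (V₀/V)^(Q_out/(Q_in−Q_out)) = 10.28 × (7.779/19.1354)^(4.82303) = 0.133845 g.

0.1338 g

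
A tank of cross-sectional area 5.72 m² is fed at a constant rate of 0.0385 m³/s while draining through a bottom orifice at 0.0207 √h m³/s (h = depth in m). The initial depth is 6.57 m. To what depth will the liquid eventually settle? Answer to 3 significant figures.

A dh/dt = Q_in − 0.0207 √h. Steady state requires inflow = outflow:
Q_in = 0.0207 √h_ss ⇒ √h_ss = 0.0385/0.0207 = 1.8599.
h_ss = 1.8599² = 3.4592 m. (Since h₀ = 6.57 m > h_ss, the level will fall toward this value.)

3.46 m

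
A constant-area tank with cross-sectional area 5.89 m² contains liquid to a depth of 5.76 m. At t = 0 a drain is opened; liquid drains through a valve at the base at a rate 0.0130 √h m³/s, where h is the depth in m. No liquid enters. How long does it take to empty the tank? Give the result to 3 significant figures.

2170 s

Volume balance on the tank: A dh/dt = −0.0130 √h.
Separate and integrate: 2(√h − √h₀) = −(0.0130/A) t.
Tank is empty when √h = 0: t_empty = 2A√h₀/0.0130.
t_empty = 2·5.89·√5.76/0.0130 = 11.780·2.4000/0.0130 = 2174.8 s.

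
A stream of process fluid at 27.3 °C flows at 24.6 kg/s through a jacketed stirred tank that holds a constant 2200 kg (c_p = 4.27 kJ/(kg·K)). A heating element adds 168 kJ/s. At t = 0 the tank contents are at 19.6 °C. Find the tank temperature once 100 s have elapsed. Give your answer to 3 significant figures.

25.9 °C

M c_p dT/dt = ṁ c_p (T_in − T) + Q̇.
Rearrange: dT/dt = (T_ss − T)/τ with τ = M/ṁ = 89.431 s and T_ss = T_in + Q̇/(ṁ c_p) = 28.899 °C.
Solution: T(t) = T_ss + (T₀ − T_ss) e^(−t/τ).
T(100) = 28.899 + (-9.2994)·e^(−100/89.431) = 28.899 + (-9.2994)·0.32687 = 25.860 °C.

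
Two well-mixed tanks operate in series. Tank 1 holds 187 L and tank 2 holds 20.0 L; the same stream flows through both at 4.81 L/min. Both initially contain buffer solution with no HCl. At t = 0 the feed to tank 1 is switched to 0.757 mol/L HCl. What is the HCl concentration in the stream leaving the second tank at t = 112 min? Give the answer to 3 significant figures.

Time constants: τᵢ = Vᵢ/Q for each well-mixed tank.
τ₁ = 187/4.81 = 38.877 min; τ₂ = 20.0/4.81 = 4.1580 min.
Solving the cascade with C₁(0)=C₂(0)=0 gives C₂(t) = C_in[1 − (τ₁ e^(−t/τ₁) − τ₂ e^(−t/τ₂))/(τ₁ − τ₂)].
At t = 112: e^(−t/τ₁) = 0.056087, e^(−t/τ₂) = 2.0038e-12.
C₂ = 0.757·[1 − (38.877·0.056087 − 4.1580·2.0038e-12)/(34.719)] = 0.757·0.93720 = 0.70946 mol/L.

0.709 mol/L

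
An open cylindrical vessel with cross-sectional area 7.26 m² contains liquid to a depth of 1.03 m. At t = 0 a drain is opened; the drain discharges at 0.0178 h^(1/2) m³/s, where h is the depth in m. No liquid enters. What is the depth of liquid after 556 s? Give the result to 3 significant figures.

A dh/dt = −Q_out = −0.0178 √h.
Separate and integrate: 2(√h − √h₀) = −(0.0178/A) t.
√h = √1.03 − 0.0178·556/(2·7.26) = 1.0149 − 0.68160 = 0.33329.
h = 0.33329² = 0.11108 m.

0.111 m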